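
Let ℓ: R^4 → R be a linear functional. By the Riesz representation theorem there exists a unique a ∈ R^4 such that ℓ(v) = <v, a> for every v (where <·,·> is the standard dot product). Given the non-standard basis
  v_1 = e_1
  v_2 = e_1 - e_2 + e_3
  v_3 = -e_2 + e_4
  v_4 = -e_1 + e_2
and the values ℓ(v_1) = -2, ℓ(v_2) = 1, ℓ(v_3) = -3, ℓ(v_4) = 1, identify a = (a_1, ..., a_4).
a = (-2, -1, 2, -4)

Write a = (a_1, ..., a_4) in the standard basis. For each basis vector v_i, ℓ(v_i) = <v_i, a> is a linear equation in the a_j's. Collect the n equations into a matrix system V a = ℓ, where row i of V is v_i (expressed in the standard basis). Since V is invertible (lower-triangular with 1s on the diagonal, up to permutation), solve by back-substitution:
  V =
[[1, 0, 0, 0],
 [1, -1, 1, 0],
 [0, -1, 0, 1],
 [-1, 1, 0, 0]]
  V a = (-2, 1, -3, 1)
Solving gives a = (-2, -1, 2, -4).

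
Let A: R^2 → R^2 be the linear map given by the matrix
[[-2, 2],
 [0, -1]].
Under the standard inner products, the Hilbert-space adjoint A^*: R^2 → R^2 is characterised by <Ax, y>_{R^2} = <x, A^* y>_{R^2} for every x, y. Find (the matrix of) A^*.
A^* = A^T =
[[-2, 0],
 [2, -1]]

For real matrices with standard dot products, the defining identity <Ax, y> = <x, A^* y> gives (Ax)^T y = x^T (A^*) y, i.e. x^T A^T y = x^T (A^*) y. Since this holds for all x, y, we must have A^* = A^T. Therefore
A^* =
[[-2, 0],
 [2, -1]].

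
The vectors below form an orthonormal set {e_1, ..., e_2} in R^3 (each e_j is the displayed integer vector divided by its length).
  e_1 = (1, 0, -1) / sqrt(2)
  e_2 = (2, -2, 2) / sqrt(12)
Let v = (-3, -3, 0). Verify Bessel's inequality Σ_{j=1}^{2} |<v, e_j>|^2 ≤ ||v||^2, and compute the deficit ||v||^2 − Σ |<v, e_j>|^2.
Σ |<v, e_j>|^2 = 9/2; ||v||^2 = 18; deficit = 27/2

Write each e_j = u_j / sqrt(<u_j, u_j>) where u_j is the displayed integer vector. Then <v, e_j> = <v, u_j> / sqrt(<u_j, u_j>), so |<v, e_j>|^2 = <v, u_j>^2 / <u_j, u_j>.
Coefficients: <v, e_1> = -3/sqrt(2), <v, e_2> = 0/sqrt(12).
Square and sum: Σ |<v, e_j>|^2 = 9/2.
Compute ||v||^2 = v·v = 18.
Deficit = 18 − 9/2 = 27/2 ≥ 0, confirming Bessel's inequality. (The deficit equals ||v − Σ <v,e_j> e_j||^2, the squared distance from v to span{e_j}.)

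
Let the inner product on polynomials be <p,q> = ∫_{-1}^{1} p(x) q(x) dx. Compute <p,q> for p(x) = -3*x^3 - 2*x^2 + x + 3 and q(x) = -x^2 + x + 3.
<p,q> = 184/15

Expand the product: p(x)·q(x) = 3*x^5 - x^4 - 12*x^3 - 8*x^2 + 6*x + 9.
∫_{-1}^{1} of each monomial x^k gives [2/(k+1) if k even, 0 if k odd]. Integrating term-by-term (or equivalently evaluating the antiderivative F(x) = x^6/2 - x^5/5 - 3*x^4 - 8*x^3/3 + 3*x^2 + 9*x at the endpoints):
  F(1) − F(−1) = 199/30 − (-169/30) = 184/15.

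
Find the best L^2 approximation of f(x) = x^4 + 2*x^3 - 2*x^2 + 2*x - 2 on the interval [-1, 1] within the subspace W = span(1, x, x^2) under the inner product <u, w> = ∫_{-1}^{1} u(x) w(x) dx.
g(x) = -8*x^2/7 + 16*x/5 - 73/35

The best approximation g ∈ W is the orthogonal projection of f onto W. Writing g = a_0 + a_1 x + a_2 x^2, the coefficients solve the normal equations G · a = b where
  G_{ij} = <φ_i, φ_j> and b_i = <f, φ_i>, with φ_0 = 1, φ_1 = x, φ_2 = x^2.
G =
  [2, 0, 2/3]
  [0, 2/3, 0]
  [2/3, 0, 2/5],
b = (-74/15, 32/15, -194/105).
Solving gives a_0 = -73/35, a_1 = 16/5, a_2 = -8/7, so
  g(x) = -8*x^2/7 + 16*x/5 - 73/35.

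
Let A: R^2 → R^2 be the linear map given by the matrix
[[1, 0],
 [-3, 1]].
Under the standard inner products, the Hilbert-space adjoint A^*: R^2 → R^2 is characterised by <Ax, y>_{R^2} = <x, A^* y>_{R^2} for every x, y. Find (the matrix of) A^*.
A^* = A^T =
[[1, -3],
 [0, 1]]

For real matrices with standard dot products, the defining identity <Ax, y> = <x, A^* y> gives (Ax)^T y = x^T (A^*) y, i.e. x^T A^T y = x^T (A^*) y. Since this holds for all x, y, we must have A^* = A^T. Therefore
A^* =
[[1, -3],
 [0, 1]].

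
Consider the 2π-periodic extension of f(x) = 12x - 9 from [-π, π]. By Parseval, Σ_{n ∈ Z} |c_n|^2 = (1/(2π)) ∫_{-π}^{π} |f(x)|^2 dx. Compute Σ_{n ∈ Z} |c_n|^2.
Σ |c_n|^2 = 48π^2 + 81

Expand and integrate term by term over [-π, π]:
  ∫ (12x)^2 dx = 144·(2π^3/3); ∫ 2·12·(-9)·x dx = 0 (odd integrand); ∫ (-9)^2 dx = 81·2π.
So (1/(2π)) ∫_{-π}^{π} (12x - 9)^2 dx = 144π^2/3 + 81 = 48π^2 + 81.
Parseval ⇒ Σ |c_n|^2 = 48π^2 + 81.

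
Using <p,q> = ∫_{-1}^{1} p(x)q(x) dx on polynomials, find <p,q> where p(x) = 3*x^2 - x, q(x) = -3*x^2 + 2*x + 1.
<p,q> = -44/15

Expand the product: p(x)·q(x) = -9*x^4 + 9*x^3 + x^2 - x.
∫_{-1}^{1} of each monomial x^k gives [2/(k+1) if k even, 0 if k odd]. Integrating term-by-term (or equivalently evaluating the antiderivative F(x) = -9*x^5/5 + 9*x^4/4 + x^3/3 - x^2/2 at the endpoints):
  F(1) − F(−1) = 17/60 − (193/60) = -44/15.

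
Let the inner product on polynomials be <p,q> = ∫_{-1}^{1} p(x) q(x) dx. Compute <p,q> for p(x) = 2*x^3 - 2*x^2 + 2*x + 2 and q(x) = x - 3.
<p,q> = -88/15

Expand the product: p(x)·q(x) = 2*x^4 - 8*x^3 + 8*x^2 - 4*x - 6.
∫_{-1}^{1} of each monomial x^k gives [2/(k+1) if k even, 0 if k odd]. Integrating term-by-term (or equivalently evaluating the antiderivative F(x) = 2*x^5/5 - 2*x^4 + 8*x^3/3 - 2*x^2 - 6*x at the endpoints):
  F(1) − F(−1) = -104/15 − (-16/15) = -88/15.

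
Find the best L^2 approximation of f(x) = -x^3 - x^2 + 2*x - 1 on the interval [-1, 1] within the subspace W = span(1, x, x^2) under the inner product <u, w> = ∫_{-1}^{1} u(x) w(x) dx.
g(x) = -x^2 + 7*x/5 - 1

The best approximation g ∈ W is the orthogonal projection of f onto W. Writing g = a_0 + a_1 x + a_2 x^2, the coefficients solve the normal equations G · a = b where
  G_{ij} = <φ_i, φ_j> and b_i = <f, φ_i>, with φ_0 = 1, φ_1 = x, φ_2 = x^2.
G =
  [2, 0, 2/3]
  [0, 2/3, 0]
  [2/3, 0, 2/5],
b = (-8/3, 14/15, -16/15).
Solving gives a_0 = -1, a_1 = 7/5, a_2 = -1, so
  g(x) = -x^2 + 7*x/5 - 1.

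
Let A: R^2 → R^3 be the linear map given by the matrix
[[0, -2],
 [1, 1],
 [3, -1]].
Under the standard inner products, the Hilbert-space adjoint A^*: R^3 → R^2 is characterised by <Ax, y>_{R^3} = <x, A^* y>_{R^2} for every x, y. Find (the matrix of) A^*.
A^* = A^T =
[[0, 1, 3],
 [-2, 1, -1]]

For real matrices with standard dot products, the defining identity <Ax, y> = <x, A^* y> gives (Ax)^T y = x^T (A^*) y, i.e. x^T A^T y = x^T (A^*) y. Since this holds for all x, y, we must have A^* = A^T. Therefore
A^* =
[[0, 1, 3],
 [-2, 1, -1]].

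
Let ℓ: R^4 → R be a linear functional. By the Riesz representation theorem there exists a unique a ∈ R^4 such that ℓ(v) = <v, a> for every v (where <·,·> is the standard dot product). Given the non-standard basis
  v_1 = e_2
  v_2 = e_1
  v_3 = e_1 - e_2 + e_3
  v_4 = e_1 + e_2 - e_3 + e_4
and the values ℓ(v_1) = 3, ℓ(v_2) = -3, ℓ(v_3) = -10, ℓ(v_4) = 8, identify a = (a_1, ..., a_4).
a = (-3, 3, -4, 4)

Write a = (a_1, ..., a_4) in the standard basis. For each basis vector v_i, ℓ(v_i) = <v_i, a> is a linear equation in the a_j's. Collect the n equations into a matrix system V a = ℓ, where row i of V is v_i (expressed in the standard basis). Since V is invertible (lower-triangular with 1s on the diagonal, up to permutation), solve by back-substitution:
  V =
[[0, 1, 0, 0],
 [1, 0, 0, 0],
 [1, -1, 1, 0],
 [1, 1, -1, 1]]
  V a = (3, -3, -10, 8)
Solving gives a = (-3, 3, -4, 4).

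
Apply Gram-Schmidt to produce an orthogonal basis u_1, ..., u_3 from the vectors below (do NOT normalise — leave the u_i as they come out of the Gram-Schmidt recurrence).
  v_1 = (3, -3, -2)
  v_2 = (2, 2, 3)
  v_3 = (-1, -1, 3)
Orthogonal basis:
  u_1 = (3, -3, -2)
  u_2 = (31/11, 13/11, 27/11)
  u_3 = (-135/169, -27/13, 324/169)

Apply the Gram-Schmidt recurrence
  u_1 = v_1
  u_i = v_i − Σ_{j<i} ((v_i · u_j) / (u_j · u_j)) · u_j.

Step by step this gives:
  u_1 = (3, -3, -2)
  u_2 = (31/11, 13/11, 27/11)
  u_3 = (-135/169, -27/13, 324/169)

Orthogonality check:
  u_2 · u_1 = 0 (should be 0)
  u_3 · u_1 = 0 (should be 0)
  u_3 · u_2 = 0 (should be 0)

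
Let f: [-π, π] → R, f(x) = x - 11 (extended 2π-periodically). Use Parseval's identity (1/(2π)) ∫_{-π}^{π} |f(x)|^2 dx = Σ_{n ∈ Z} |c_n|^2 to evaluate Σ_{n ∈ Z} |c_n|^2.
Σ |c_n|^2 = π^2/3 + 121

Expand and integrate term by term over [-π, π]:
  ∫ (x)^2 dx = 1·(2π^3/3); ∫ 2·1·(-11)·x dx = 0 (odd integrand); ∫ (-11)^2 dx = 121·2π.
So (1/(2π)) ∫_{-π}^{π} (x - 11)^2 dx = 1π^2/3 + 121 = π^2/3 + 121.
Parseval ⇒ Σ |c_n|^2 = π^2/3 + 121.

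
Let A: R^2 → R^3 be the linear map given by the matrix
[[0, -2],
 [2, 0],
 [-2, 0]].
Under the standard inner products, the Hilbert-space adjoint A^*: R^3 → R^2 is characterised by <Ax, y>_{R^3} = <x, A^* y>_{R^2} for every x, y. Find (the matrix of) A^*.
A^* = A^T =
[[0, 2, -2],
 [-2, 0, 0]]

For real matrices with standard dot products, the defining identity <Ax, y> = <x, A^* y> gives (Ax)^T y = x^T (A^*) y, i.e. x^T A^T y = x^T (A^*) y. Since this holds for all x, y, we must have A^* = A^T. Therefore
A^* =
[[0, 2, -2],
 [-2, 0, 0]].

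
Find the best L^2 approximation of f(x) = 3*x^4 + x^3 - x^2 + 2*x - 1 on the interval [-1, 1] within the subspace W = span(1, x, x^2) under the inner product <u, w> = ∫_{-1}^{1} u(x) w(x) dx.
g(x) = 11*x^2/7 + 13*x/5 - 44/35

The best approximation g ∈ W is the orthogonal projection of f onto W. Writing g = a_0 + a_1 x + a_2 x^2, the coefficients solve the normal equations G · a = b where
  G_{ij} = <φ_i, φ_j> and b_i = <f, φ_i>, with φ_0 = 1, φ_1 = x, φ_2 = x^2.
G =
  [2, 0, 2/3]
  [0, 2/3, 0]
  [2/3, 0, 2/5],
b = (-22/15, 26/15, -22/105).
Solving gives a_0 = -44/35, a_1 = 13/5, a_2 = 11/7, so
  g(x) = 11*x^2/7 + 13*x/5 - 44/35.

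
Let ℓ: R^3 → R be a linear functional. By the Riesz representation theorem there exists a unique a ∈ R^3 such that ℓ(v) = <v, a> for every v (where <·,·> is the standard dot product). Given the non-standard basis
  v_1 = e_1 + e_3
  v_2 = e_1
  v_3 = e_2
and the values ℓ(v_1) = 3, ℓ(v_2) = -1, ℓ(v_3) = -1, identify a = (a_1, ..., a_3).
a = (-1, -1, 4)

Write a = (a_1, ..., a_3) in the standard basis. For each basis vector v_i, ℓ(v_i) = <v_i, a> is a linear equation in the a_j's. Collect the n equations into a matrix system V a = ℓ, where row i of V is v_i (expressed in the standard basis). Since V is invertible (lower-triangular with 1s on the diagonal, up to permutation), solve by back-substitution:
  V =
[[1, 0, 1],
 [1, 0, 0],
 [0, 1, 0]]
  V a = (3, -1, -1)
Solving gives a = (-1, -1, 4).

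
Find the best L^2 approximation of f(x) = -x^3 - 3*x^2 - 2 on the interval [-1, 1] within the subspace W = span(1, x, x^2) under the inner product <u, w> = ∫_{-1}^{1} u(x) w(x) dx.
g(x) = -3*x^2 - 3*x/5 - 2

The best approximation g ∈ W is the orthogonal projection of f onto W. Writing g = a_0 + a_1 x + a_2 x^2, the coefficients solve the normal equations G · a = b where
  G_{ij} = <φ_i, φ_j> and b_i = <f, φ_i>, with φ_0 = 1, φ_1 = x, φ_2 = x^2.
G =
  [2, 0, 2/3]
  [0, 2/3, 0]
  [2/3, 0, 2/5],
b = (-6, -2/5, -38/15).
Solving gives a_0 = -2, a_1 = -3/5, a_2 = -3, so
  g(x) = -3*x^2 - 3*x/5 - 2.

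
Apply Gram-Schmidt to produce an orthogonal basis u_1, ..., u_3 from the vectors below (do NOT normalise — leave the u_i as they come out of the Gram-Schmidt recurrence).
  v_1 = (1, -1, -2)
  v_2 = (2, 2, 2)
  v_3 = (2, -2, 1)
Orthogonal basis:
  u_1 = (1, -1, -2)
  u_2 = (8/3, 4/3, 2/3)
  u_3 = (5/7, -15/7, 10/7)

Apply the Gram-Schmidt recurrence
  u_1 = v_1
  u_i = v_i − Σ_{j<i} ((v_i · u_j) / (u_j · u_j)) · u_j.

Step by step this gives:
  u_1 = (1, -1, -2)
  u_2 = (8/3, 4/3, 2/3)
  u_3 = (5/7, -15/7, 10/7)

Orthogonality check:
  u_2 · u_1 = 0 (should be 0)
  u_3 · u_1 = 0 (should be 0)
  u_3 · u_2 = 0 (should be 0)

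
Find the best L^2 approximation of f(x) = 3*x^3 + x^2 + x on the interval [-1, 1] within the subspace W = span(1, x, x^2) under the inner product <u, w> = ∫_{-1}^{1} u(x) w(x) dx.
g(x) = x^2 + 14*x/5

The best approximation g ∈ W is the orthogonal projection of f onto W. Writing g = a_0 + a_1 x + a_2 x^2, the coefficients solve the normal equations G · a = b where
  G_{ij} = <φ_i, φ_j> and b_i = <f, φ_i>, with φ_0 = 1, φ_1 = x, φ_2 = x^2.
G =
  [2, 0, 2/3]
  [0, 2/3, 0]
  [2/3, 0, 2/5],
b = (2/3, 28/15, 2/5).
Solving gives a_0 = 0, a_1 = 14/5, a_2 = 1, so
  g(x) = x^2 + 14*x/5.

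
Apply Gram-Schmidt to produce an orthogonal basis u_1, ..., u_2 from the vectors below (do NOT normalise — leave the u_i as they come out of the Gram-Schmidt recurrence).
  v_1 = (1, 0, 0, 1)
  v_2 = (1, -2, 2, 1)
Orthogonal basis:
  u_1 = (1, 0, 0, 1)
  u_2 = (0, -2, 2, 0)

Apply the Gram-Schmidt recurrence
  u_1 = v_1
  u_i = v_i − Σ_{j<i} ((v_i · u_j) / (u_j · u_j)) · u_j.

Step by step this gives:
  u_1 = (1, 0, 0, 1)
  u_2 = (0, -2, 2, 0)

Orthogonality check:
  u_2 · u_1 = 0 (should be 0)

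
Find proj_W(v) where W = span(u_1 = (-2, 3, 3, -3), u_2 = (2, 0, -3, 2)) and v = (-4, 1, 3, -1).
proj_W(v) = (-182/83, 45/83, 273/83, -197/83)

Set up U = [u_1 | ... | u_2] ∈ R^(4×2). The projector onto W = col(U) is P = U (U^T U)^(-1) U^T.
Compute U^T U =
  [31, -19]
  [-19, 17],
and U^T v = (23, -19).
Solve U^T U · c = U^T v for the coefficients: c = (15/83, -76/83). The projection is proj_W(v) = U c.
Check: (v - proj_W(v)) · u_1 = 0  (should be 0).
Check: (v - proj_W(v)) · u_2 = 0  (should be 0).
Result: proj_W(v) = (-182/83, 45/83, 273/83, -197/83).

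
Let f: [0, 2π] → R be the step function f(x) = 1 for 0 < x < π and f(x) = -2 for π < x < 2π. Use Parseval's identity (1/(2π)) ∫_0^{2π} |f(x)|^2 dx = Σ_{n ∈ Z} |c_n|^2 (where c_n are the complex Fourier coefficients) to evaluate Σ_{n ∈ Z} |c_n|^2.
Σ |c_n|^2 = 5/2

Parseval equates the L^2 energy of f (normalised by 1/(2π)) with the ℓ^2 sum of its Fourier coefficients: (1/(2π)) ∫_0^{2π} |f|^2 = Σ |c_n|^2.
Compute the left side: (1/(2π)) [∫_0^π 1^2 dx + ∫_π^{2π} (-2)^2 dx] = (1/(2π)) · (1π + 4π) = (1 + 4)/2 = 5/2.
So Σ_{n ∈ Z} |c_n|^2 = 5/2.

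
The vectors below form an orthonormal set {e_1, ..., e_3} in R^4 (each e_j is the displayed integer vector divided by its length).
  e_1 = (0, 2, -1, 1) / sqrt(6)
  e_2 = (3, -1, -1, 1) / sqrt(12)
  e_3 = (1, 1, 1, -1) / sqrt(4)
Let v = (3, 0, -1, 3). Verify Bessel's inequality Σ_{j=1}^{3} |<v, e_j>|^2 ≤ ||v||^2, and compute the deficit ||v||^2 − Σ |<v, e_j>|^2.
Σ |<v, e_j>|^2 = 17; ||v||^2 = 19; deficit = 2

Write each e_j = u_j / sqrt(<u_j, u_j>) where u_j is the displayed integer vector. Then <v, e_j> = <v, u_j> / sqrt(<u_j, u_j>), so |<v, e_j>|^2 = <v, u_j>^2 / <u_j, u_j>.
Coefficients: <v, e_1> = 4/sqrt(6), <v, e_2> = 13/sqrt(12), <v, e_3> = -1/sqrt(4).
Square and sum: Σ |<v, e_j>|^2 = 17.
Compute ||v||^2 = v·v = 19.
Deficit = 19 − 17 = 2 ≥ 0, confirming Bessel's inequality. (The deficit equals ||v − Σ <v,e_j> e_j||^2, the squared distance from v to span{e_j}.)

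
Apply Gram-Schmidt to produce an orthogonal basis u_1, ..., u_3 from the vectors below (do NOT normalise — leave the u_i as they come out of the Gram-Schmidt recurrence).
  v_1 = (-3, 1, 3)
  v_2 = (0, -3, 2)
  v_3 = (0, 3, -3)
Orthogonal basis:
  u_1 = (-3, 1, 3)
  u_2 = (9/19, -60/19, 29/19)
  u_3 = (-99/238, -27/119, -81/238)

Apply the Gram-Schmidt recurrence
  u_1 = v_1
  u_i = v_i − Σ_{j<i} ((v_i · u_j) / (u_j · u_j)) · u_j.

Step by step this gives:
  u_1 = (-3, 1, 3)
  u_2 = (9/19, -60/19, 29/19)
  u_3 = (-99/238, -27/119, -81/238)

Orthogonality check:
  u_2 · u_1 = 0 (should be 0)
  u_3 · u_1 = 0 (should be 0)
  u_3 · u_2 = 0 (should be 0)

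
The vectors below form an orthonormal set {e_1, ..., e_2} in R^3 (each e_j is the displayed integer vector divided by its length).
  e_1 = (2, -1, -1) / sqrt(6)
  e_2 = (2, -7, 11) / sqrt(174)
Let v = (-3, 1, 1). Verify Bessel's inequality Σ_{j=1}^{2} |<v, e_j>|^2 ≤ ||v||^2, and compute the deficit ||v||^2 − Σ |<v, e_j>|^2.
Σ |<v, e_j>|^2 = 310/29; ||v||^2 = 11; deficit = 9/29

Write each e_j = u_j / sqrt(<u_j, u_j>) where u_j is the displayed integer vector. Then <v, e_j> = <v, u_j> / sqrt(<u_j, u_j>), so |<v, e_j>|^2 = <v, u_j>^2 / <u_j, u_j>.
Coefficients: <v, e_1> = -8/sqrt(6), <v, e_2> = -2/sqrt(174).
Square and sum: Σ |<v, e_j>|^2 = 310/29.
Compute ||v||^2 = v·v = 11.
Deficit = 11 − 310/29 = 9/29 ≥ 0, confirming Bessel's inequality. (The deficit equals ||v − Σ <v,e_j> e_j||^2, the squared distance from v to span{e_j}.)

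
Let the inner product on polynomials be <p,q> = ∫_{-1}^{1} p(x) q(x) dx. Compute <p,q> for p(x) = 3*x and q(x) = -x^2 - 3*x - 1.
<p,q> = -6

Expand the product: p(x)·q(x) = -3*x^3 - 9*x^2 - 3*x.
∫_{-1}^{1} of each monomial x^k gives [2/(k+1) if k even, 0 if k odd]. Integrating term-by-term (or equivalently evaluating the antiderivative F(x) = -3*x^4/4 - 3*x^3 - 3*x^2/2 at the endpoints):
  F(1) − F(−1) = -21/4 − (3/4) = -6.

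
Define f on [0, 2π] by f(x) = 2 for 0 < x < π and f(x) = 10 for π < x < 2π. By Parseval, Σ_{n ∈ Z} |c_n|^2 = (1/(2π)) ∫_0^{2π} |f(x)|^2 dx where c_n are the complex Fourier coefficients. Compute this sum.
Σ |c_n|^2 = 52

Parseval equates the L^2 energy of f (normalised by 1/(2π)) with the ℓ^2 sum of its Fourier coefficients: (1/(2π)) ∫_0^{2π} |f|^2 = Σ |c_n|^2.
Compute the left side: (1/(2π)) [∫_0^π 2^2 dx + ∫_π^{2π} 10^2 dx] = (1/(2π)) · (4π + 100π) = (4 + 100)/2 = 52.
So Σ_{n ∈ Z} |c_n|^2 = 52.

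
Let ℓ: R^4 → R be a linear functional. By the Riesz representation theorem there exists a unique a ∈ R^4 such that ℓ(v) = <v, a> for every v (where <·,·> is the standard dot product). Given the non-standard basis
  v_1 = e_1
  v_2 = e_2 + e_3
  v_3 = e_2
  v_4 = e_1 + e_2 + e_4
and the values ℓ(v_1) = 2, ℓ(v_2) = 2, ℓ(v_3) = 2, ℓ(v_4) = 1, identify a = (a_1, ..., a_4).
a = (2, 2, 0, -3)

Write a = (a_1, ..., a_4) in the standard basis. For each basis vector v_i, ℓ(v_i) = <v_i, a> is a linear equation in the a_j's. Collect the n equations into a matrix system V a = ℓ, where row i of V is v_i (expressed in the standard basis). Since V is invertible (lower-triangular with 1s on the diagonal, up to permutation), solve by back-substitution:
  V =
[[1, 0, 0, 0],
 [0, 1, 1, 0],
 [0, 1, 0, 0],
 [1, 1, 0, 1]]
  V a = (2, 2, 2, 1)
Solving gives a = (2, 2, 0, -3).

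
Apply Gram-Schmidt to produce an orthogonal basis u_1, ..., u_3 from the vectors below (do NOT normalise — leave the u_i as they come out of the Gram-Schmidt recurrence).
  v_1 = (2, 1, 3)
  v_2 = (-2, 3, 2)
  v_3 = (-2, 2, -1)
Orthogonal basis:
  u_1 = (2, 1, 3)
  u_2 = (-19/7, 37/14, 13/14)
  u_3 = (98/213, 140/213, -112/213)

Apply the Gram-Schmidt recurrence
  u_1 = v_1
  u_i = v_i − Σ_{j<i} ((v_i · u_j) / (u_j · u_j)) · u_j.

Step by step this gives:
  u_1 = (2, 1, 3)
  u_2 = (-19/7, 37/14, 13/14)
  u_3 = (98/213, 140/213, -112/213)

Orthogonality check:
  u_2 · u_1 = 0 (should be 0)
  u_3 · u_1 = 0 (should be 0)
  u_3 · u_2 = 0 (should be 0)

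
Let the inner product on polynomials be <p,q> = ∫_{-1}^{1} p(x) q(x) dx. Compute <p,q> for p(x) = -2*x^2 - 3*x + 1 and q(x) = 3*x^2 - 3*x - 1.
<p,q> = 74/15

Expand the product: p(x)·q(x) = -6*x^4 - 3*x^3 + 14*x^2 - 1.
∫_{-1}^{1} of each monomial x^k gives [2/(k+1) if k even, 0 if k odd]. Integrating term-by-term (or equivalently evaluating the antiderivative F(x) = -6*x^5/5 - 3*x^4/4 + 14*x^3/3 - x at the endpoints):
  F(1) − F(−1) = 103/60 − (-193/60) = 74/15.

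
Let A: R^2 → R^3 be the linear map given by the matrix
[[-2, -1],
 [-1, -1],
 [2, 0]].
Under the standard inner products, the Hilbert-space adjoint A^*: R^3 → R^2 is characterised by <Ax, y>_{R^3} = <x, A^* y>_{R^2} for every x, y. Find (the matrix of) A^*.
A^* = A^T =
[[-2, -1, 2],
 [-1, -1, 0]]

For real matrices with standard dot products, the defining identity <Ax, y> = <x, A^* y> gives (Ax)^T y = x^T (A^*) y, i.e. x^T A^T y = x^T (A^*) y. Since this holds for all x, y, we must have A^* = A^T. Therefore
A^* =
[[-2, -1, 2],
 [-1, -1, 0]].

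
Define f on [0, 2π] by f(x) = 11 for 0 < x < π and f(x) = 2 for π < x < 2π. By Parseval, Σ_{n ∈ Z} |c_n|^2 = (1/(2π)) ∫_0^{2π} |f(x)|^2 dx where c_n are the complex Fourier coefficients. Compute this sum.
Σ |c_n|^2 = 125/2

Parseval equates the L^2 energy of f (normalised by 1/(2π)) with the ℓ^2 sum of its Fourier coefficients: (1/(2π)) ∫_0^{2π} |f|^2 = Σ |c_n|^2.
Compute the left side: (1/(2π)) [∫_0^π 11^2 dx + ∫_π^{2π} 2^2 dx] = (1/(2π)) · (121π + 4π) = (121 + 4)/2 = 125/2.
So Σ_{n ∈ Z} |c_n|^2 = 125/2.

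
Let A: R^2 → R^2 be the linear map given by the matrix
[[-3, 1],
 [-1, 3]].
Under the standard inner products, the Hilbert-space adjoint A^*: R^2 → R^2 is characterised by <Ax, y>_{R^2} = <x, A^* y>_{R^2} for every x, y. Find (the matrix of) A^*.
A^* = A^T =
[[-3, -1],
 [1, 3]]

For real matrices with standard dot products, the defining identity <Ax, y> = <x, A^* y> gives (Ax)^T y = x^T (A^*) y, i.e. x^T A^T y = x^T (A^*) y. Since this holds for all x, y, we must have A^* = A^T. Therefore
A^* =
[[-3, -1],
 [1, 3]].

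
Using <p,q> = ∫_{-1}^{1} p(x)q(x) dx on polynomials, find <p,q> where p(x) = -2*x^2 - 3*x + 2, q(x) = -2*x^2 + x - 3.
<p,q> = -166/15

Expand the product: p(x)·q(x) = 4*x^4 + 4*x^3 - x^2 + 11*x - 6.
∫_{-1}^{1} of each monomial x^k gives [2/(k+1) if k even, 0 if k odd]. Integrating term-by-term (or equivalently evaluating the antiderivative F(x) = 4*x^5/5 + x^4 - x^3/3 + 11*x^2/2 - 6*x at the endpoints):
  F(1) − F(−1) = 29/30 − (361/30) = -166/15.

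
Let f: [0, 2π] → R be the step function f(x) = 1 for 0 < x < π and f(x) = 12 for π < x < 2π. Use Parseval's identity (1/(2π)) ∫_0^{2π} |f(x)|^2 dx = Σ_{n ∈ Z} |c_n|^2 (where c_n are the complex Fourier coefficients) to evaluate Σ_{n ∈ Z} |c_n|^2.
Σ |c_n|^2 = 145/2

Parseval equates the L^2 energy of f (normalised by 1/(2π)) with the ℓ^2 sum of its Fourier coefficients: (1/(2π)) ∫_0^{2π} |f|^2 = Σ |c_n|^2.
Compute the left side: (1/(2π)) [∫_0^π 1^2 dx + ∫_π^{2π} 12^2 dx] = (1/(2π)) · (1π + 144π) = (1 + 144)/2 = 145/2.
So Σ_{n ∈ Z} |c_n|^2 = 145/2.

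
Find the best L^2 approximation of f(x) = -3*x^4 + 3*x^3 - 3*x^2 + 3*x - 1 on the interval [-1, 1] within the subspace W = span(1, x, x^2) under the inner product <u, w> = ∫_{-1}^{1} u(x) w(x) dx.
g(x) = -39*x^2/7 + 24*x/5 - 26/35

The best approximation g ∈ W is the orthogonal projection of f onto W. Writing g = a_0 + a_1 x + a_2 x^2, the coefficients solve the normal equations G · a = b where
  G_{ij} = <φ_i, φ_j> and b_i = <f, φ_i>, with φ_0 = 1, φ_1 = x, φ_2 = x^2.
G =
  [2, 0, 2/3]
  [0, 2/3, 0]
  [2/3, 0, 2/5],
b = (-26/5, 16/5, -286/105).
Solving gives a_0 = -26/35, a_1 = 24/5, a_2 = -39/7, so
  g(x) = -39*x^2/7 + 24*x/5 - 26/35.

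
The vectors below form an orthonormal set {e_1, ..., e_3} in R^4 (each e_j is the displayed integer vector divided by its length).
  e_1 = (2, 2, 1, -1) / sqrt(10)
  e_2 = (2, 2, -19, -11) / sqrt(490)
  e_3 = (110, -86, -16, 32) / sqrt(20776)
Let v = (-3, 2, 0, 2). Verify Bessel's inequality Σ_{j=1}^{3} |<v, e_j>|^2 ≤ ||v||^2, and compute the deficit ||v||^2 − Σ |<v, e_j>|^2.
Σ |<v, e_j>|^2 = 1273/106; ||v||^2 = 17; deficit = 529/106

Write each e_j = u_j / sqrt(<u_j, u_j>) where u_j is the displayed integer vector. Then <v, e_j> = <v, u_j> / sqrt(<u_j, u_j>), so |<v, e_j>|^2 = <v, u_j>^2 / <u_j, u_j>.
Coefficients: <v, e_1> = -4/sqrt(10), <v, e_2> = -24/sqrt(490), <v, e_3> = -438/sqrt(20776).
Square and sum: Σ |<v, e_j>|^2 = 1273/106.
Compute ||v||^2 = v·v = 17.
Deficit = 17 − 1273/106 = 529/106 ≥ 0, confirming Bessel's inequality. (The deficit equals ||v − Σ <v,e_j> e_j||^2, the squared distance from v to span{e_j}.)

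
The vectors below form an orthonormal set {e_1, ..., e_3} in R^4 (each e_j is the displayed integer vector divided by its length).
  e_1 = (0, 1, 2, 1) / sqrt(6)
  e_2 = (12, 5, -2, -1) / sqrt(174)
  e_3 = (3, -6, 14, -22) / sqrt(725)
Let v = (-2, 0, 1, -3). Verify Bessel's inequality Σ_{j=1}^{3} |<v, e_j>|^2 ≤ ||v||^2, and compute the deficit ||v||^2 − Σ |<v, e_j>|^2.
Σ |<v, e_j>|^2 = 269/25; ||v||^2 = 14; deficit = 81/25

Write each e_j = u_j / sqrt(<u_j, u_j>) where u_j is the displayed integer vector. Then <v, e_j> = <v, u_j> / sqrt(<u_j, u_j>), so |<v, e_j>|^2 = <v, u_j>^2 / <u_j, u_j>.
Coefficients: <v, e_1> = -1/sqrt(6), <v, e_2> = -23/sqrt(174), <v, e_3> = 74/sqrt(725).
Square and sum: Σ |<v, e_j>|^2 = 269/25.
Compute ||v||^2 = v·v = 14.
Deficit = 14 − 269/25 = 81/25 ≥ 0, confirming Bessel's inequality. (The deficit equals ||v − Σ <v,e_j> e_j||^2, the squared distance from v to span{e_j}.)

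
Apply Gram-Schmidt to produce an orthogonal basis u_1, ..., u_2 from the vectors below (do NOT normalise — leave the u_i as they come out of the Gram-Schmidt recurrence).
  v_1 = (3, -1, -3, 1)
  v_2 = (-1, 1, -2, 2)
Orthogonal basis:
  u_1 = (3, -1, -3, 1)
  u_2 = (-8/5, 6/5, -7/5, 9/5)

Apply the Gram-Schmidt recurrence
  u_1 = v_1
  u_i = v_i − Σ_{j<i} ((v_i · u_j) / (u_j · u_j)) · u_j.

Step by step this gives:
  u_1 = (3, -1, -3, 1)
  u_2 = (-8/5, 6/5, -7/5, 9/5)

Orthogonality check:
  u_2 · u_1 = 0 (should be 0)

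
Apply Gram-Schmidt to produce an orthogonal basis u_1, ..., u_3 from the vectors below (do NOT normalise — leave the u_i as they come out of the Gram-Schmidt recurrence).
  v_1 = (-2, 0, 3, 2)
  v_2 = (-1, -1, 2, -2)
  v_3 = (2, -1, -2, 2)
Orthogonal basis:
  u_1 = (-2, 0, 3, 2)
  u_2 = (-9/17, -1, 22/17, -42/17)
  u_3 = (131/154, -283/154, 1/7, 7/11)

Apply the Gram-Schmidt recurrence
  u_1 = v_1
  u_i = v_i − Σ_{j<i} ((v_i · u_j) / (u_j · u_j)) · u_j.

Step by step this gives:
  u_1 = (-2, 0, 3, 2)
  u_2 = (-9/17, -1, 22/17, -42/17)
  u_3 = (131/154, -283/154, 1/7, 7/11)

Orthogonality check:
  u_2 · u_1 = 0 (should be 0)
  u_3 · u_1 = 0 (should be 0)
  u_3 · u_2 = 0 (should be 0)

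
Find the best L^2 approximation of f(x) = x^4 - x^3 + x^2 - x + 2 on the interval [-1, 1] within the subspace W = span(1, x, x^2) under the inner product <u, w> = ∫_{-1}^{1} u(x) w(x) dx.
g(x) = 13*x^2/7 - 8*x/5 + 67/35

The best approximation g ∈ W is the orthogonal projection of f onto W. Writing g = a_0 + a_1 x + a_2 x^2, the coefficients solve the normal equations G · a = b where
  G_{ij} = <φ_i, φ_j> and b_i = <f, φ_i>, with φ_0 = 1, φ_1 = x, φ_2 = x^2.
G =
  [2, 0, 2/3]
  [0, 2/3, 0]
  [2/3, 0, 2/5],
b = (76/15, -16/15, 212/105).
Solving gives a_0 = 67/35, a_1 = -8/5, a_2 = 13/7, so
  g(x) = 13*x^2/7 - 8*x/5 + 67/35.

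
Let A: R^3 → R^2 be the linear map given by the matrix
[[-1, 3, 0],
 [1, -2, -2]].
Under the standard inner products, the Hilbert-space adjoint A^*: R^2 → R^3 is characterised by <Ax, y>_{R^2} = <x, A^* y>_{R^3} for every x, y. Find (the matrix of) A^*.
A^* = A^T =
[[-1, 1],
 [3, -2],
 [0, -2]]

For real matrices with standard dot products, the defining identity <Ax, y> = <x, A^* y> gives (Ax)^T y = x^T (A^*) y, i.e. x^T A^T y = x^T (A^*) y. Since this holds for all x, y, we must have A^* = A^T. Therefore
A^* =
[[-1, 1],
 [3, -2],
 [0, -2]].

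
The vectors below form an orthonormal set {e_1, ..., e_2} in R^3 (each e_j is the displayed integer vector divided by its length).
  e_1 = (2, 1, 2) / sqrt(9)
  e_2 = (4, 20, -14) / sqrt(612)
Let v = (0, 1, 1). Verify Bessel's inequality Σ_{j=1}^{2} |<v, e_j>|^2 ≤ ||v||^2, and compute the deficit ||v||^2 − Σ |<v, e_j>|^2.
Σ |<v, e_j>|^2 = 18/17; ||v||^2 = 2; deficit = 16/17

Write each e_j = u_j / sqrt(<u_j, u_j>) where u_j is the displayed integer vector. Then <v, e_j> = <v, u_j> / sqrt(<u_j, u_j>), so |<v, e_j>|^2 = <v, u_j>^2 / <u_j, u_j>.
Coefficients: <v, e_1> = 3/sqrt(9), <v, e_2> = 6/sqrt(612).
Square and sum: Σ |<v, e_j>|^2 = 18/17.
Compute ||v||^2 = v·v = 2.
Deficit = 2 − 18/17 = 16/17 ≥ 0, confirming Bessel's inequality. (The deficit equals ||v − Σ <v,e_j> e_j||^2, the squared distance from v to span{e_j}.)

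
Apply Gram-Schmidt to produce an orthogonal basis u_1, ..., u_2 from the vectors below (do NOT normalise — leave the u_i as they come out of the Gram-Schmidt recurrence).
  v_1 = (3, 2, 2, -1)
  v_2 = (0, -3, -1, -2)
Orthogonal basis:
  u_1 = (3, 2, 2, -1)
  u_2 = (1, -7/3, -1/3, -7/3)

Apply the Gram-Schmidt recurrence
  u_1 = v_1
  u_i = v_i − Σ_{j<i} ((v_i · u_j) / (u_j · u_j)) · u_j.

Step by step this gives:
  u_1 = (3, 2, 2, -1)
  u_2 = (1, -7/3, -1/3, -7/3)

Orthogonality check:
  u_2 · u_1 = 0 (should be 0)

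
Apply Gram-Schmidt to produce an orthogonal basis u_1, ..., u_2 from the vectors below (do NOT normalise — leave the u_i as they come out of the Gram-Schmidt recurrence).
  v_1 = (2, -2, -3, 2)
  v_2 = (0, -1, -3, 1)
Orthogonal basis:
  u_1 = (2, -2, -3, 2)
  u_2 = (-26/21, 5/21, -8/7, -5/21)

Apply the Gram-Schmidt recurrence
  u_1 = v_1
  u_i = v_i − Σ_{j<i} ((v_i · u_j) / (u_j · u_j)) · u_j.

Step by step this gives:
  u_1 = (2, -2, -3, 2)
  u_2 = (-26/21, 5/21, -8/7, -5/21)

Orthogonality check:
  u_2 · u_1 = 0 (should be 0)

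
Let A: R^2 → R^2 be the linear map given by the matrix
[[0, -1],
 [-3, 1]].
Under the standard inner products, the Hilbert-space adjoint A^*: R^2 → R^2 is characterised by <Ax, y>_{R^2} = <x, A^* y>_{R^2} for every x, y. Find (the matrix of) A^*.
A^* = A^T =
[[0, -3],
 [-1, 1]]

For real matrices with standard dot products, the defining identity <Ax, y> = <x, A^* y> gives (Ax)^T y = x^T (A^*) y, i.e. x^T A^T y = x^T (A^*) y. Since this holds for all x, y, we must have A^* = A^T. Therefore
A^* =
[[0, -3],
 [-1, 1]].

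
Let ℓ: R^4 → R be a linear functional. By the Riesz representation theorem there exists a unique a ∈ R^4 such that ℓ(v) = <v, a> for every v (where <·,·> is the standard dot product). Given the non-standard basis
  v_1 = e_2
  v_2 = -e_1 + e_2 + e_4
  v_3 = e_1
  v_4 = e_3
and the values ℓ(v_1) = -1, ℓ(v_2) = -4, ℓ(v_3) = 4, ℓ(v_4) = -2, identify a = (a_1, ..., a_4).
a = (4, -1, -2, 1)

Write a = (a_1, ..., a_4) in the standard basis. For each basis vector v_i, ℓ(v_i) = <v_i, a> is a linear equation in the a_j's. Collect the n equations into a matrix system V a = ℓ, where row i of V is v_i (expressed in the standard basis). Since V is invertible (lower-triangular with 1s on the diagonal, up to permutation), solve by back-substitution:
  V =
[[0, 1, 0, 0],
 [-1, 1, 0, 1],
 [1, 0, 0, 0],
 [0, 0, 1, 0]]
  V a = (-1, -4, 4, -2)
Solving gives a = (4, -1, -2, 1).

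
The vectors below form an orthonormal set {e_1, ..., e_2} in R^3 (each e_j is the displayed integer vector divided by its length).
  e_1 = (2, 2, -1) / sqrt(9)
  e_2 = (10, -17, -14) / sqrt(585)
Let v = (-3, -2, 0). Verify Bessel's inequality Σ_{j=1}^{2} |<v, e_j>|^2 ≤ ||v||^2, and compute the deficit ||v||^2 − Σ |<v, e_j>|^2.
Σ |<v, e_j>|^2 = 724/65; ||v||^2 = 13; deficit = 121/65

Write each e_j = u_j / sqrt(<u_j, u_j>) where u_j is the displayed integer vector. Then <v, e_j> = <v, u_j> / sqrt(<u_j, u_j>), so |<v, e_j>|^2 = <v, u_j>^2 / <u_j, u_j>.
Coefficients: <v, e_1> = -10/sqrt(9), <v, e_2> = 4/sqrt(585).
Square and sum: Σ |<v, e_j>|^2 = 724/65.
Compute ||v||^2 = v·v = 13.
Deficit = 13 − 724/65 = 121/65 ≥ 0, confirming Bessel's inequality. (The deficit equals ||v − Σ <v,e_j> e_j||^2, the squared distance from v to span{e_j}.)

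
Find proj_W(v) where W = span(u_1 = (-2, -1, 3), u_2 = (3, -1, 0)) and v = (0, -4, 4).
proj_W(v) = (48/115, -316/115, 108/23)

Set up U = [u_1 | ... | u_2] ∈ R^(3×2). The projector onto W = col(U) is P = U (U^T U)^(-1) U^T.
Compute U^T U =
  [14, -5]
  [-5, 10],
and U^T v = (16, 4).
Solve U^T U · c = U^T v for the coefficients: c = (36/23, 136/115). The projection is proj_W(v) = U c.
Check: (v - proj_W(v)) · u_1 = 0  (should be 0).
Check: (v - proj_W(v)) · u_2 = 0  (should be 0).
Result: proj_W(v) = (48/115, -316/115, 108/23).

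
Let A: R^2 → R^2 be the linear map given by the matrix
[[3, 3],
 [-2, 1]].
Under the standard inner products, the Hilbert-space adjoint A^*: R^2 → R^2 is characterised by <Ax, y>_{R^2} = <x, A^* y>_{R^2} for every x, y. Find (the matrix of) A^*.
A^* = A^T =
[[3, -2],
 [3, 1]]

For real matrices with standard dot products, the defining identity <Ax, y> = <x, A^* y> gives (Ax)^T y = x^T (A^*) y, i.e. x^T A^T y = x^T (A^*) y. Since this holds for all x, y, we must have A^* = A^T. Therefore
A^* =
[[3, -2],
 [3, 1]].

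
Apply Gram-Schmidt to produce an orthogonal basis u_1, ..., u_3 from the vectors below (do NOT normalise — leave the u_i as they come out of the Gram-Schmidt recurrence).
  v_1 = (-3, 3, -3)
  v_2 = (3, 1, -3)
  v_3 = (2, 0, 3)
Orthogonal basis:
  u_1 = (-3, 3, -3)
  u_2 = (10/3, 2/3, -8/3)
  u_3 = (4/7, 12/7, 8/7)

Apply the Gram-Schmidt recurrence
  u_1 = v_1
  u_i = v_i − Σ_{j<i} ((v_i · u_j) / (u_j · u_j)) · u_j.

Step by step this gives:
  u_1 = (-3, 3, -3)
  u_2 = (10/3, 2/3, -8/3)
  u_3 = (4/7, 12/7, 8/7)

Orthogonality check:
  u_2 · u_1 = 0 (should be 0)
  u_3 · u_1 = 0 (should be 0)
  u_3 · u_2 = 0 (should be 0)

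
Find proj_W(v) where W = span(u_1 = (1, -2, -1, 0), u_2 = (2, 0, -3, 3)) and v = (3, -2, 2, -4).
proj_W(v) = (-24/107, -340/107, 121/107, -291/107)

Set up U = [u_1 | ... | u_2] ∈ R^(4×2). The projector onto W = col(U) is P = U (U^T U)^(-1) U^T.
Compute U^T U =
  [6, 5]
  [5, 22],
and U^T v = (5, -12).
Solve U^T U · c = U^T v for the coefficients: c = (170/107, -97/107). The projection is proj_W(v) = U c.
Check: (v - proj_W(v)) · u_1 = 0  (should be 0).
Check: (v - proj_W(v)) · u_2 = 0  (should be 0).
Result: proj_W(v) = (-24/107, -340/107, 121/107, -291/107).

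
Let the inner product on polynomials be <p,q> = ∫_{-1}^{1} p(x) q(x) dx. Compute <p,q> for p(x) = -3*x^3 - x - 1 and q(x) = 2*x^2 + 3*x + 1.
<p,q> = -134/15

Expand the product: p(x)·q(x) = -6*x^5 - 9*x^4 - 5*x^3 - 5*x^2 - 4*x - 1.
∫_{-1}^{1} of each monomial x^k gives [2/(k+1) if k even, 0 if k odd]. Integrating term-by-term (or equivalently evaluating the antiderivative F(x) = -x^6 - 9*x^5/5 - 5*x^4/4 - 5*x^3/3 - 2*x^2 - x at the endpoints):
  F(1) − F(−1) = -523/60 − (13/60) = -134/15.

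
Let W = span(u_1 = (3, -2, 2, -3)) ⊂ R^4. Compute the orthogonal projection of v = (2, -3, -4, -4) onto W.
proj_W(v) = (24/13, -16/13, 16/13, -24/13)

Set up U = [u_1 | ... | u_1] ∈ R^(4×1). The projector onto W = col(U) is P = U (U^T U)^(-1) U^T.
Compute U^T U =
  [26],
and U^T v = (16).
Solve U^T U · c = U^T v for the coefficients: c = (8/13). The projection is proj_W(v) = U c.
Check: (v - proj_W(v)) · u_1 = 0  (should be 0).
Result: proj_W(v) = (24/13, -16/13, 16/13, -24/13).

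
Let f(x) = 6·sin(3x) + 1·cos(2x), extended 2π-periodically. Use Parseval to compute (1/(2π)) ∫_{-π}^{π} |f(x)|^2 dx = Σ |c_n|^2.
Σ |c_n|^2 = 37/2

Expand |f|^2 and use orthogonality of {sin(nx), cos(mx)} on [-π, π]:
  ∫_{-π}^{π} sin(nx)^2 dx = π, ∫ cos(mx)^2 dx = π, and cross terms integrate to 0.
So ∫_{-π}^{π} f(x)^2 dx = 6^2 · π + 1^2 · π = (36 + 1)π.
Divide by 2π: (36 + 1)/2 = 37/2.
By Parseval, this equals Σ |c_n|^2.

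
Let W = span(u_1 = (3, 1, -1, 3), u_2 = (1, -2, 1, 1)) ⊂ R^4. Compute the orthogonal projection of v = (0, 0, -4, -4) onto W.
proj_W(v) = (-232/131, 240/131, -104/131, -232/131)

Set up U = [u_1 | ... | u_2] ∈ R^(4×2). The projector onto W = col(U) is P = U (U^T U)^(-1) U^T.
Compute U^T U =
  [20, 3]
  [3, 7],
and U^T v = (-8, -8).
Solve U^T U · c = U^T v for the coefficients: c = (-32/131, -136/131). The projection is proj_W(v) = U c.
Check: (v - proj_W(v)) · u_1 = 0  (should be 0).
Check: (v - proj_W(v)) · u_2 = 0  (should be 0).
Result: proj_W(v) = (-232/131, 240/131, -104/131, -232/131).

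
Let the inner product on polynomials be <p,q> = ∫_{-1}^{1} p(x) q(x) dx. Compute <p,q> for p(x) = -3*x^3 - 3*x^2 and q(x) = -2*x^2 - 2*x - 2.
<p,q> = 44/5

Expand the product: p(x)·q(x) = 6*x^5 + 12*x^4 + 12*x^3 + 6*x^2.
∫_{-1}^{1} of each monomial x^k gives [2/(k+1) if k even, 0 if k odd]. Integrating term-by-term (or equivalently evaluating the antiderivative F(x) = x^6 + 12*x^5/5 + 3*x^4 + 2*x^3 at the endpoints):
  F(1) − F(−1) = 42/5 − (-2/5) = 44/5.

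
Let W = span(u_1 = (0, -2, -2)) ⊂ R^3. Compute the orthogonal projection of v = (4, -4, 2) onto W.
proj_W(v) = (0, -1, -1)

Set up U = [u_1 | ... | u_1] ∈ R^(3×1). The projector onto W = col(U) is P = U (U^T U)^(-1) U^T.
Compute U^T U =
  [8],
and U^T v = (4).
Solve U^T U · c = U^T v for the coefficients: c = (1/2). The projection is proj_W(v) = U c.
Check: (v - proj_W(v)) · u_1 = 0  (should be 0).
Result: proj_W(v) = (0, -1, -1).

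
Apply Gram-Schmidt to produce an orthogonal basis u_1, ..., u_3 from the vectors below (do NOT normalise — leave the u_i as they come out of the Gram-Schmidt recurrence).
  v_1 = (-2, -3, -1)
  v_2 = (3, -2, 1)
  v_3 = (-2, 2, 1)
Orthogonal basis:
  u_1 = (-2, -3, -1)
  u_2 = (20/7, -31/14, 13/14)
  u_3 = (-7/13, -7/65, 7/5)

Apply the Gram-Schmidt recurrence
  u_1 = v_1
  u_i = v_i − Σ_{j<i} ((v_i · u_j) / (u_j · u_j)) · u_j.

Step by step this gives:
  u_1 = (-2, -3, -1)
  u_2 = (20/7, -31/14, 13/14)
  u_3 = (-7/13, -7/65, 7/5)

Orthogonality check:
  u_2 · u_1 = 0 (should be 0)
  u_3 · u_1 = 0 (should be 0)
  u_3 · u_2 = 0 (should be 0)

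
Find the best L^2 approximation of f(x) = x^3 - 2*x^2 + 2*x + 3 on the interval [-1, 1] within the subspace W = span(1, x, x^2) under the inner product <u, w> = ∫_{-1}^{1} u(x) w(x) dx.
g(x) = -2*x^2 + 13*x/5 + 3

The best approximation g ∈ W is the orthogonal projection of f onto W. Writing g = a_0 + a_1 x + a_2 x^2, the coefficients solve the normal equations G · a = b where
  G_{ij} = <φ_i, φ_j> and b_i = <f, φ_i>, with φ_0 = 1, φ_1 = x, φ_2 = x^2.
G =
  [2, 0, 2/3]
  [0, 2/3, 0]
  [2/3, 0, 2/5],
b = (14/3, 26/15, 6/5).
Solving gives a_0 = 3, a_1 = 13/5, a_2 = -2, so
  g(x) = -2*x^2 + 13*x/5 + 3.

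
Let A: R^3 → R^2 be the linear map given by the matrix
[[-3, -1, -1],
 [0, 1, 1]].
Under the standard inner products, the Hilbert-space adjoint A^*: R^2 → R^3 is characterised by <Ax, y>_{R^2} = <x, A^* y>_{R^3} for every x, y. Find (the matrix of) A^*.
A^* = A^T =
[[-3, 0],
 [-1, 1],
 [-1, 1]]

For real matrices with standard dot products, the defining identity <Ax, y> = <x, A^* y> gives (Ax)^T y = x^T (A^*) y, i.e. x^T A^T y = x^T (A^*) y. Since this holds for all x, y, we must have A^* = A^T. Therefore
A^* =
[[-3, 0],
 [-1, 1],
 [-1, 1]].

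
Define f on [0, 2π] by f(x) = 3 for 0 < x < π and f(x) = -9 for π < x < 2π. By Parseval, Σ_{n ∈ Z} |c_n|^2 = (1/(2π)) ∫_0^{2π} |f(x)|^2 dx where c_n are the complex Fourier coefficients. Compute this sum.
Σ |c_n|^2 = 45

Parseval equates the L^2 energy of f (normalised by 1/(2π)) with the ℓ^2 sum of its Fourier coefficients: (1/(2π)) ∫_0^{2π} |f|^2 = Σ |c_n|^2.
Compute the left side: (1/(2π)) [∫_0^π 3^2 dx + ∫_π^{2π} (-9)^2 dx] = (1/(2π)) · (9π + 81π) = (9 + 81)/2 = 45.
So Σ_{n ∈ Z} |c_n|^2 = 45.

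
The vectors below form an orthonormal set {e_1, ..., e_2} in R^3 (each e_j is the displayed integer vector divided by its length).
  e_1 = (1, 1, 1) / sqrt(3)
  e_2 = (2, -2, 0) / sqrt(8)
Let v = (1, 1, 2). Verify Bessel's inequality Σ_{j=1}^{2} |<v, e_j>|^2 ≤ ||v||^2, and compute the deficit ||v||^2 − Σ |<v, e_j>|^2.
Σ |<v, e_j>|^2 = 16/3; ||v||^2 = 6; deficit = 2/3

Write each e_j = u_j / sqrt(<u_j, u_j>) where u_j is the displayed integer vector. Then <v, e_j> = <v, u_j> / sqrt(<u_j, u_j>), so |<v, e_j>|^2 = <v, u_j>^2 / <u_j, u_j>.
Coefficients: <v, e_1> = 4/sqrt(3), <v, e_2> = 0/sqrt(8).
Square and sum: Σ |<v, e_j>|^2 = 16/3.
Compute ||v||^2 = v·v = 6.
Deficit = 6 − 16/3 = 2/3 ≥ 0, confirming Bessel's inequality. (The deficit equals ||v − Σ <v,e_j> e_j||^2, the squared distance from v to span{e_j}.)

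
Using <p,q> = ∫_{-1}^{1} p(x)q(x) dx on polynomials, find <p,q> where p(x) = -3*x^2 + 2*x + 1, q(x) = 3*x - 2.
<p,q> = 4

Expand the product: p(x)·q(x) = -9*x^3 + 12*x^2 - x - 2.
∫_{-1}^{1} of each monomial x^k gives [2/(k+1) if k even, 0 if k odd]. Integrating term-by-term (or equivalently evaluating the antiderivative F(x) = -9*x^4/4 + 4*x^3 - x^2/2 - 2*x at the endpoints):
  F(1) − F(−1) = -3/4 − (-19/4) = 4.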